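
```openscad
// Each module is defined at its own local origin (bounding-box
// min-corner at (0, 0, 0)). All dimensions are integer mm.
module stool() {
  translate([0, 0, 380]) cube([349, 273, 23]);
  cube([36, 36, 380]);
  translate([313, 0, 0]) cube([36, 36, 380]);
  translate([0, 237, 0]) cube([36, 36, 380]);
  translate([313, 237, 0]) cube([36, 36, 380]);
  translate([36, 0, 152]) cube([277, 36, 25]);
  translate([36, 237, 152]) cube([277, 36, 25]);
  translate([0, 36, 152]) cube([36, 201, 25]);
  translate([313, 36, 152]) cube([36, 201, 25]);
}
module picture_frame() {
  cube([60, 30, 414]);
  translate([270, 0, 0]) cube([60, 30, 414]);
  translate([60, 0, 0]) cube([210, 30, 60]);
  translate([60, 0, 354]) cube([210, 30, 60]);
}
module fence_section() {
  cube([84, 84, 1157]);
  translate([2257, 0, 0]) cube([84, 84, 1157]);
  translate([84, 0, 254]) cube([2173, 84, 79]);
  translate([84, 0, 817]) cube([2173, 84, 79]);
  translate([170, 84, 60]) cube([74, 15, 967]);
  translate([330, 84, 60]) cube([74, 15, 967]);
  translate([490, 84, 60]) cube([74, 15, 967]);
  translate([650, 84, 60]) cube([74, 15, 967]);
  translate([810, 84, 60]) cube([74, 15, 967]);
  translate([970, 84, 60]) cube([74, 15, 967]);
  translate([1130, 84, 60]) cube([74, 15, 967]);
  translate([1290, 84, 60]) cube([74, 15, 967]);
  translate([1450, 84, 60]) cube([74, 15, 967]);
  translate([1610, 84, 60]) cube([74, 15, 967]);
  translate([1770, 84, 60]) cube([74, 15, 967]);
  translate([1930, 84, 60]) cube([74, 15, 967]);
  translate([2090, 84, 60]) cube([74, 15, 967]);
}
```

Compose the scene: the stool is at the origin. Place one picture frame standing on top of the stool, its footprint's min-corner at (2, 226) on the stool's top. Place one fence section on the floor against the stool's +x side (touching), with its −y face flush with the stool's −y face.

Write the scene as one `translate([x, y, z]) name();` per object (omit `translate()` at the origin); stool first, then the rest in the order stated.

stool();
translate([2, 226, 403]) picture_frame();
translate([349, 0, 0]) fence_section();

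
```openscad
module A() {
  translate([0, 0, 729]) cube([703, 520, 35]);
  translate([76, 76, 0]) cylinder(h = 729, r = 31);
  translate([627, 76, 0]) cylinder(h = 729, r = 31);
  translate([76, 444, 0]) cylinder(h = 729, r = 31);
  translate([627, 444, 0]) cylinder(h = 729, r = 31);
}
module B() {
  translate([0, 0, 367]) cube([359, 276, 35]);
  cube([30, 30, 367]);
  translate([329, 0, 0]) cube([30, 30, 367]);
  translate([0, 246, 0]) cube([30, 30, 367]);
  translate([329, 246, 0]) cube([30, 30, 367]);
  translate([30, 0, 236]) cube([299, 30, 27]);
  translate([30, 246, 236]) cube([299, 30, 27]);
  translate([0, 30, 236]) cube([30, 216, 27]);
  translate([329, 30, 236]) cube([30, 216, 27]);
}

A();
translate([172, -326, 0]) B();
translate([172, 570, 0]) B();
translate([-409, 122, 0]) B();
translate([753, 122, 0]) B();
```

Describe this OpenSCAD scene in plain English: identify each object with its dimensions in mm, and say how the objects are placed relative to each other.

A is a table: top 703 mm (x) × 520 mm (y), 35 mm thick, upper face at z = 764 mm, on four round legs of 62 mm diameter, each leg's bounding box inset 45 mm from the nearest pair of top edges, running from z = 0 to the bottom of the top.

B is a four-legged stool. The seat is a 359×276×35 mm slab whose top surface is at z = 402 mm; four square legs, each 30×30 mm in cross-section, run from the floor (z = 0) to the underside of the seat, each flush with a corner of the seat. Four stretchers, 30 mm wide and 27 mm tall, connect adjacent legs with their undersides at z = 236 mm, each running between the inner faces of the legs it joins and aligned with the legs' outer faces on the other axis.

Four stools sit around the table at the −y, +y, −x, +x sides.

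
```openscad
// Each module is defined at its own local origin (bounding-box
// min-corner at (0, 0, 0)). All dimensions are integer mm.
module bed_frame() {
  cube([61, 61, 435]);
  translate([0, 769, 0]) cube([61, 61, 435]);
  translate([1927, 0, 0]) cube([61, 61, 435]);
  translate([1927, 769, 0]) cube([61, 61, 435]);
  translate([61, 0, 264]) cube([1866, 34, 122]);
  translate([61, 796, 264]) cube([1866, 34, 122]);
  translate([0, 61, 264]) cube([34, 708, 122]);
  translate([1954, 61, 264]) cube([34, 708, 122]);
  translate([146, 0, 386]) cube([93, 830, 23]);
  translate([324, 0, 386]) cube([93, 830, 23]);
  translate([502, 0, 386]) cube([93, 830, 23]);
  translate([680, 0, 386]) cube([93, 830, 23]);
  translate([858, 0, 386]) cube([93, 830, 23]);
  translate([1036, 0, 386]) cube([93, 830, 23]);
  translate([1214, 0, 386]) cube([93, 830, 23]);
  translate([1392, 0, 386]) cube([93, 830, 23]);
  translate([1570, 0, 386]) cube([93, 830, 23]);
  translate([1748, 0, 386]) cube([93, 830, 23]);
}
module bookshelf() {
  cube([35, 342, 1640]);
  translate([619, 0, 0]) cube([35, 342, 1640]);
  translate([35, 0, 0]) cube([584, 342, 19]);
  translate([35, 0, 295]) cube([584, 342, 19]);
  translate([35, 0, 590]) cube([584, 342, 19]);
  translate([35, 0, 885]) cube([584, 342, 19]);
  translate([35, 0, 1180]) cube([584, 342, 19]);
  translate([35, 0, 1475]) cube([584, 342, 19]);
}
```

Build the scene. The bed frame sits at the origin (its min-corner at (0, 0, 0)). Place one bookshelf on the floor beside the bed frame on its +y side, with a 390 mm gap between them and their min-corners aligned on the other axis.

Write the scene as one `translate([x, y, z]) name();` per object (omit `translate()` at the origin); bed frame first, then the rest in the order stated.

bed_frame();
translate([0, 1220, 0]) bookshelf();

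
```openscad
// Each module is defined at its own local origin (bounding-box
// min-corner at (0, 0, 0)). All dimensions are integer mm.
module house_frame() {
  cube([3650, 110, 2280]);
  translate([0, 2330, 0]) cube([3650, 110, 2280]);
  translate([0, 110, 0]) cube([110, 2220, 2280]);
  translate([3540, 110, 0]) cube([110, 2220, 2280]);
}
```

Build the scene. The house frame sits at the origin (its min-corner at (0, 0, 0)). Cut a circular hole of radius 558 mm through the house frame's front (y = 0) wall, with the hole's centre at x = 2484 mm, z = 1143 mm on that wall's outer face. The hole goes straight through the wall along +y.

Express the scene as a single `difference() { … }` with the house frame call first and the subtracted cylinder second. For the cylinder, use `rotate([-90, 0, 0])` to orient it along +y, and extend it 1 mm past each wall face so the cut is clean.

difference() {
  house_frame();
  translate([2484, -1, 1143]) rotate([-90, 0, 0]) cylinder(h = 112, r = 558);
}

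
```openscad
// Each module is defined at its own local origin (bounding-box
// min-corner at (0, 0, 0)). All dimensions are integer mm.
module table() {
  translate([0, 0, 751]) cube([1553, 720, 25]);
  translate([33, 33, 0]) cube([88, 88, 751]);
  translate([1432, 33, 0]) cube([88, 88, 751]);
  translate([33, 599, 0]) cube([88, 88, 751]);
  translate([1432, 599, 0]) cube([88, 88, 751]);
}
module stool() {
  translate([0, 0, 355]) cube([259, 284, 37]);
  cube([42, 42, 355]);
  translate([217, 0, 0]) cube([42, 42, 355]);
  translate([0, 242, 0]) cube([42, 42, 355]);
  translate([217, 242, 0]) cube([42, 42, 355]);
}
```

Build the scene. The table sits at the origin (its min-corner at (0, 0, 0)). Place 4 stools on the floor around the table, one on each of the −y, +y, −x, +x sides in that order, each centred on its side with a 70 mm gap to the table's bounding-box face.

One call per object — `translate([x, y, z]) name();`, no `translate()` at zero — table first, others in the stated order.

table();
translate([647, -354, 0]) stool();
translate([647, 790, 0]) stool();
translate([-329, 218, 0]) stool();
translate([1623, 218, 0]) stool();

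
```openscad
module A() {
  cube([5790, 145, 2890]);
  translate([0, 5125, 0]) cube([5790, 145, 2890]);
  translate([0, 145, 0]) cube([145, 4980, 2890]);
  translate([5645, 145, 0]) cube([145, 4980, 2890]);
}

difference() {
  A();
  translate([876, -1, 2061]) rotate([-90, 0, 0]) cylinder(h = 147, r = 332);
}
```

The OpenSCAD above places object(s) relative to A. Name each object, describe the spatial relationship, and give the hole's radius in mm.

A is a house frame. The house frame has a circular hole through its front wall. The hole's radius is 332 mm.

The subtracted cylinder has r = 332 mm.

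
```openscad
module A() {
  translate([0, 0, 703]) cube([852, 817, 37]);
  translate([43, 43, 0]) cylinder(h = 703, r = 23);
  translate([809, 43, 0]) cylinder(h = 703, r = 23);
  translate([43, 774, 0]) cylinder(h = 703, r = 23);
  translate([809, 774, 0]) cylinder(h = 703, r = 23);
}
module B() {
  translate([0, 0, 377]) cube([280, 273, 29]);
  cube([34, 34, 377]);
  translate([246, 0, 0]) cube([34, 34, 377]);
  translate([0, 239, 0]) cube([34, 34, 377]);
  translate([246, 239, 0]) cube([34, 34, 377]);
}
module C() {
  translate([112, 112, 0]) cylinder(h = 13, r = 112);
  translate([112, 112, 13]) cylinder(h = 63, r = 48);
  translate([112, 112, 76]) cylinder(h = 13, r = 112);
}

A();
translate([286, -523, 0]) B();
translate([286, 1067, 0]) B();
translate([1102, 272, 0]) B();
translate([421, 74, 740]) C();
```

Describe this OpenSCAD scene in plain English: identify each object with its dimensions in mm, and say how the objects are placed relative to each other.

A is a table with a 852×817 mm rectangular top, 37 mm thick, top surface at z = 740 mm, supported by four round legs of 46 mm diameter, each leg's bounding box inset 20 mm from the nearest pair of top edges, running from the floor.

B is a simple wooden stool: a rectangular seat 280 mm (x) by 273 mm (y), 29 mm thick, top face at z = 406 mm, on four square legs, each 34×34 mm in cross-section. The legs rest on z = 0, each flush with a corner of the seat.

C is a spool: two coaxial disc flanges of radius 112 mm and thickness 13 mm, joined by a core cylinder of radius 48 mm and height 63 mm. The lower flange rests on z = 0 and the three cylinders share a vertical axis.

Three stools sit around the table at the −y, +y, +x sides. The spool is on top of the table.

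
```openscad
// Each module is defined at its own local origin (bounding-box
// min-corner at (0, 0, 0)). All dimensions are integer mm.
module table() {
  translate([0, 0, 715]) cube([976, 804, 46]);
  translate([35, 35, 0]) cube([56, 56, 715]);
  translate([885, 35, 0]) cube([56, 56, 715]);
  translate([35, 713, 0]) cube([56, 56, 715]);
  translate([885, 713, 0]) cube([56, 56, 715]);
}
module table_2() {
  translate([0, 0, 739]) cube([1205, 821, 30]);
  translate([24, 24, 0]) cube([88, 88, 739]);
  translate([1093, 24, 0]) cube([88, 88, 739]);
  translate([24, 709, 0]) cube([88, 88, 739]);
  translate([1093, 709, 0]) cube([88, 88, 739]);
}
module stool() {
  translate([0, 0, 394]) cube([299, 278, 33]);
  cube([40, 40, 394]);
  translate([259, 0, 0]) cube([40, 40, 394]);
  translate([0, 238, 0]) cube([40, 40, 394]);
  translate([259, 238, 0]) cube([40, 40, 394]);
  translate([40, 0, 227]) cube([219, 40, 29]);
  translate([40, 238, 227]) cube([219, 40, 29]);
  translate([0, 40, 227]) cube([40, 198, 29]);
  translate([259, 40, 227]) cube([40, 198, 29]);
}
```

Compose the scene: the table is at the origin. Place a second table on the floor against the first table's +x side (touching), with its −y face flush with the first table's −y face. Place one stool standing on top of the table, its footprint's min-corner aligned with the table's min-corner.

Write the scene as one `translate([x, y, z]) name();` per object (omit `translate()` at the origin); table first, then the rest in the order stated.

table();
translate([976, 0, 0]) table_2();
translate([0, 0, 761]) stool();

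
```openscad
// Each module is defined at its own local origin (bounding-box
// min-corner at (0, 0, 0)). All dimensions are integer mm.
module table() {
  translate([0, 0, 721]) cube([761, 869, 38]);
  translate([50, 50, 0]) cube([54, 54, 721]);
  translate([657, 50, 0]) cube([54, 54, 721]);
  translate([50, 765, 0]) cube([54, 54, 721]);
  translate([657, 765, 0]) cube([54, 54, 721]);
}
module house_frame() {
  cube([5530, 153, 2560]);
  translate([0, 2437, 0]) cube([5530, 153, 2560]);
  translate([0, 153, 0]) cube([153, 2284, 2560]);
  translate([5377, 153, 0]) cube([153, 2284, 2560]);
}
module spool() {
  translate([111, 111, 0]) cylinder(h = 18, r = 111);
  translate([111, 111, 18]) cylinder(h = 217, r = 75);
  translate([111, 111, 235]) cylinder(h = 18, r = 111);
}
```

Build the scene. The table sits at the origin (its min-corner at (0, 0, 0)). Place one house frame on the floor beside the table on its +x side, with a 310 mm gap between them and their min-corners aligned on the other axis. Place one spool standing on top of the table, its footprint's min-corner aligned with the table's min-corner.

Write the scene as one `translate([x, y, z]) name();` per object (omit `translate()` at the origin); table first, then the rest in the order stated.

table();
translate([1071, 0, 0]) house_frame();
translate([0, 0, 759]) spool();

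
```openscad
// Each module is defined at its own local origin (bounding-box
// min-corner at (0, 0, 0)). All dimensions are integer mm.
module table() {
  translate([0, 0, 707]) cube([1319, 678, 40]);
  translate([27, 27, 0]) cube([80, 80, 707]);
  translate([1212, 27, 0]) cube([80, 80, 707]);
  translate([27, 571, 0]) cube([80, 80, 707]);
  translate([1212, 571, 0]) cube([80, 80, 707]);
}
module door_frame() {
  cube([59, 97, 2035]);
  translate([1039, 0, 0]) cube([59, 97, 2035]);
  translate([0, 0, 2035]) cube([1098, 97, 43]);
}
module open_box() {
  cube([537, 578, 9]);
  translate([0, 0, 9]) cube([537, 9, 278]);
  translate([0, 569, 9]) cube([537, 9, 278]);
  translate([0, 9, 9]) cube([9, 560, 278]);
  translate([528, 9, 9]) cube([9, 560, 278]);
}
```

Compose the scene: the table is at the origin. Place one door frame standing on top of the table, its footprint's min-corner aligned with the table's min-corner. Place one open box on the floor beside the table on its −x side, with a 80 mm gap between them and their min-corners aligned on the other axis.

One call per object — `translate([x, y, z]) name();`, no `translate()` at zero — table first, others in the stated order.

table();
translate([0, 0, 747]) door_frame();
translate([-617, 0, 0]) open_box();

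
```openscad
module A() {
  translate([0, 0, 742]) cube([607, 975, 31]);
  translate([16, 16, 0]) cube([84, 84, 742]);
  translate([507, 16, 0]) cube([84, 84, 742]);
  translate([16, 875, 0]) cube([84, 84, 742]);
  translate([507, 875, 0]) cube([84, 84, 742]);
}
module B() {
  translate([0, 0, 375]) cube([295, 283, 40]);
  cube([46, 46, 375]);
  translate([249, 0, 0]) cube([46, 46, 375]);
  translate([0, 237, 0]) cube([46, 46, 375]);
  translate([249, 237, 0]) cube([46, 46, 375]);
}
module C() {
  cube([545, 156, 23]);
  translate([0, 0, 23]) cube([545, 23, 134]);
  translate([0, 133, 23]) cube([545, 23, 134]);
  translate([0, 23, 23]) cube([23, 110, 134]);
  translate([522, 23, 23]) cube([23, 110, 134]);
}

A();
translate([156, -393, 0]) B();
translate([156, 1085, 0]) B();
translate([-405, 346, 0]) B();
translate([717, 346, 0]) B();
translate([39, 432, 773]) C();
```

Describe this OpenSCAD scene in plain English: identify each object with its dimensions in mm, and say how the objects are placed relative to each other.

A is a table with a 607×975 mm rectangular top, 31 mm thick, top surface at z = 773 mm, supported by four 84×84 mm square legs, each inset 16 mm from the nearest pair of top edges, running from the floor.

B is a four-legged stool. The seat is a 295×283×40 mm slab whose top surface is at z = 415 mm; four square legs, each 46×46 mm in cross-section, run from the floor (z = 0) to the underside of the seat, each flush with a corner of the seat.

C is an open-topped rectangular box: outside dimensions 545×156×157 mm, with a uniform wall and base thickness of 23 mm. The base is a full 545×156 slab on the floor; four walls sit on top of the base. The front and back walls (the −y and +y sides) span the full width; the two side walls fit between them.

Four stools sit around the table at the −y, +y, −x, +x sides. The open box is on top of the table.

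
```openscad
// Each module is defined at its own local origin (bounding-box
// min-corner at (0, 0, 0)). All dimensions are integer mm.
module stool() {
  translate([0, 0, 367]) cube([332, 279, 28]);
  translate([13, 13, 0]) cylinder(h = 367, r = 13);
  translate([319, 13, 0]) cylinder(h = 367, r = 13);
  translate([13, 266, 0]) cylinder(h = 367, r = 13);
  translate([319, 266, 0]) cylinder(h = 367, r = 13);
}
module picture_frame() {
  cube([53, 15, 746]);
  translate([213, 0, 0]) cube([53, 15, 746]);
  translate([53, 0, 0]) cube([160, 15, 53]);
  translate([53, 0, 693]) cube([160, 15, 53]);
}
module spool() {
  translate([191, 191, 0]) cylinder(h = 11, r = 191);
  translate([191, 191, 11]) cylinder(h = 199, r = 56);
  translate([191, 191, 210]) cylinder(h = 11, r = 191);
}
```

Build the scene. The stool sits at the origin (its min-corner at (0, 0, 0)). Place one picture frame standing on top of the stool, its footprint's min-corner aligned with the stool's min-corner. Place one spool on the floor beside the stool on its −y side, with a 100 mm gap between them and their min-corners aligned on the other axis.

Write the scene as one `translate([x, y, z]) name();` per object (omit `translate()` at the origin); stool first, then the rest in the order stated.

stool();
translate([0, 0, 395]) picture_frame();
translate([0, -482, 0]) spool();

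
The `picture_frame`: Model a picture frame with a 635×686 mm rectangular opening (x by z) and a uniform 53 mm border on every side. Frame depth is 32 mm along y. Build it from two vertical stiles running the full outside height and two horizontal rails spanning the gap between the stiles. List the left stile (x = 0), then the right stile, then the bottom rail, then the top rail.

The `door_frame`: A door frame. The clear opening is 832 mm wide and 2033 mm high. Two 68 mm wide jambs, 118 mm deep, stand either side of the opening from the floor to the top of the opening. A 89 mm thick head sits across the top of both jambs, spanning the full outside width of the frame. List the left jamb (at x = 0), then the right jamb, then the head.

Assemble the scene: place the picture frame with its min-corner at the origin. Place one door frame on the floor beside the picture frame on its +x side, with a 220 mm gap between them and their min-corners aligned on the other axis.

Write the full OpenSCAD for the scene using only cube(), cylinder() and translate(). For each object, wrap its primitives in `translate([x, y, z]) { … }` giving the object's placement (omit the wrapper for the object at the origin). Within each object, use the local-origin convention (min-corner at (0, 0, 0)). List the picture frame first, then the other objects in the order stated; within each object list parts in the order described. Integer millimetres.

cube([53, 32, 792]);
translate([688, 0, 0]) cube([53, 32, 792]);
translate([53, 0, 0]) cube([635, 32, 53]);
translate([53, 0, 739]) cube([635, 32, 53]);
translate([961, 0, 0]) {
  cube([68, 118, 2033]);
  translate([900, 0, 0]) cube([68, 118, 2033]);
  translate([0, 0, 2033]) cube([968, 118, 89]);
}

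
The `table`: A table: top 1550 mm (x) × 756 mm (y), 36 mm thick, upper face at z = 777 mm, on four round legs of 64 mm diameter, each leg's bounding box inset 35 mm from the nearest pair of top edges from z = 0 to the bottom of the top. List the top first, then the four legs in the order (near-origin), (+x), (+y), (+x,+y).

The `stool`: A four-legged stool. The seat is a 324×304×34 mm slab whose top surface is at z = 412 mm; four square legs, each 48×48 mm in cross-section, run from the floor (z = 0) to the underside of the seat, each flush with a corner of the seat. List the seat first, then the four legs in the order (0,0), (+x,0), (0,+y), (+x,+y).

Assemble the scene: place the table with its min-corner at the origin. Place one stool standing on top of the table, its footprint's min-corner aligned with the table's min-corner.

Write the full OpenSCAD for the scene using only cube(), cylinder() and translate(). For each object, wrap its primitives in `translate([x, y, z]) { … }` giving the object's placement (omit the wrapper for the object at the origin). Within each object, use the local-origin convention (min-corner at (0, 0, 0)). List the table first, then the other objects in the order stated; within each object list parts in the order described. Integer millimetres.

translate([0, 0, 741]) cube([1550, 756, 36]);
translate([67, 67, 0]) cylinder(h = 741, r = 32);
translate([1483, 67, 0]) cylinder(h = 741, r = 32);
translate([67, 689, 0]) cylinder(h = 741, r = 32);
translate([1483, 689, 0]) cylinder(h = 741, r = 32);
translate([0, 0, 777]) {
  translate([0, 0, 378]) cube([324, 304, 34]);
  cube([48, 48, 378]);
  translate([276, 0, 0]) cube([48, 48, 378]);
  translate([0, 256, 0]) cube([48, 48, 378]);
  translate([276, 256, 0]) cube([48, 48, 378]);
}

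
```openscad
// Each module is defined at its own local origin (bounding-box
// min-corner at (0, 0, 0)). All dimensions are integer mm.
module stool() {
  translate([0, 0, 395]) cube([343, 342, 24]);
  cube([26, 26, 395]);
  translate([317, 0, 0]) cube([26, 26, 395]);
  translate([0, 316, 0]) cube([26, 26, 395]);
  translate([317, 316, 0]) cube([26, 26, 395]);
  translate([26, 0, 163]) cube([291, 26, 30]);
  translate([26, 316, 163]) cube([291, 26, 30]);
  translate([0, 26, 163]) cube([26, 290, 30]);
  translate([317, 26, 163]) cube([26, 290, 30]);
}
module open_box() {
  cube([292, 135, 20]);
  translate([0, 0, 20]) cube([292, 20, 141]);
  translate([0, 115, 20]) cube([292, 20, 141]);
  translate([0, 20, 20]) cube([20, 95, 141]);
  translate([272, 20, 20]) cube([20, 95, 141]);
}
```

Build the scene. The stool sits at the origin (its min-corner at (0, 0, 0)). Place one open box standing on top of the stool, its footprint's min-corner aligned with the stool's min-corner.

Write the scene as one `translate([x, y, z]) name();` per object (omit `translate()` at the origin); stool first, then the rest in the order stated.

stool();
translate([0, 0, 419]) open_box();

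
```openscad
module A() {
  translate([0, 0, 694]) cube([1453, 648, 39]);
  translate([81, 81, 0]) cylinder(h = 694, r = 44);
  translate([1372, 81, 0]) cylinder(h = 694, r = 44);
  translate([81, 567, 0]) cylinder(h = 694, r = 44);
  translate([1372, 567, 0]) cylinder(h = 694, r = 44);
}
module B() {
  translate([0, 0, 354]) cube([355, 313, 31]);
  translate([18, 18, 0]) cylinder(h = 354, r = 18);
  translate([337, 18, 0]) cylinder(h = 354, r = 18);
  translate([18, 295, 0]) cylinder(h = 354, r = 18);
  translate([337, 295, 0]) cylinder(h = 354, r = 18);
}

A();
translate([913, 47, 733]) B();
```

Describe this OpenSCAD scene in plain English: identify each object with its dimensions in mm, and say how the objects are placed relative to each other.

A is a table: top 1453 mm (x) × 648 mm (y), 39 mm thick, upper face at z = 733 mm, on four round legs of 88 mm diameter, each leg's bounding box inset 37 mm from the nearest pair of top edges, running from z = 0 to the bottom of the top.

B is a four-legged stool. The seat is a 355×313×31 mm slab whose top surface is at z = 385 mm; four round legs, each 36 mm in diameter, run from the floor (z = 0) to the underside of the seat, each leg's axis is inset half a diameter from the nearest pair of seat edges (so the leg's bounding box is flush with the corner).

The stool is on top of the table.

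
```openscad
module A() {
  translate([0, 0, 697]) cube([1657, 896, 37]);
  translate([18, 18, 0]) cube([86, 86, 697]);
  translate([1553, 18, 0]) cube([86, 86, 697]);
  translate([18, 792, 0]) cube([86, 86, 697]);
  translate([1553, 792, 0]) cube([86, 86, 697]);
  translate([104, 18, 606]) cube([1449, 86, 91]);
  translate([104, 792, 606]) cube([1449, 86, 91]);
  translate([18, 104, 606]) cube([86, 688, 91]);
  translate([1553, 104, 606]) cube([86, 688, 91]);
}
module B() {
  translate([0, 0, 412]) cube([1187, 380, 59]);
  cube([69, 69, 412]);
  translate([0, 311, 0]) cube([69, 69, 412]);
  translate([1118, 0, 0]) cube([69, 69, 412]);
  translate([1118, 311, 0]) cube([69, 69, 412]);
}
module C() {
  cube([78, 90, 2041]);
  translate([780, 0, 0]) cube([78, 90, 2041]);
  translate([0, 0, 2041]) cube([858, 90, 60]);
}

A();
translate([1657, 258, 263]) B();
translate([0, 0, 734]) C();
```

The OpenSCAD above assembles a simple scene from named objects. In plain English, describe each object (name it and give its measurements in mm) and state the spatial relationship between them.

A is a rectangular dining table. The top is 1657×896×37 mm with its upper surface at z = 734 mm. It stands on four 86×86 mm square legs, each inset 18 mm from the nearest pair of top edges, running from the floor to the underside of the top. Four apron rails, 86 mm thick and 91 mm tall, run between adjacent legs with their top edges flush with the underside of the top and their outer faces flush with the legs' outer faces.

B is a long wooden bench with a 1187 mm (x) × 380 mm (y) seat, 59 mm thick, its top surface 471 mm above the floor. Four 69 mm square legs at the seat corners, flush with the edges, run from z = 0 to the seat underside.

C is a door frame. The clear opening is 702 mm wide and 2041 mm high. Two 78 mm wide jambs, 90 mm deep, stand either side of the opening from the floor to the top of the opening. A 60 mm thick head sits across the top of both jambs, spanning the full outside width of the frame.

The bench is beside the table with their tops flush at z = 734. The door frame is on top of the table.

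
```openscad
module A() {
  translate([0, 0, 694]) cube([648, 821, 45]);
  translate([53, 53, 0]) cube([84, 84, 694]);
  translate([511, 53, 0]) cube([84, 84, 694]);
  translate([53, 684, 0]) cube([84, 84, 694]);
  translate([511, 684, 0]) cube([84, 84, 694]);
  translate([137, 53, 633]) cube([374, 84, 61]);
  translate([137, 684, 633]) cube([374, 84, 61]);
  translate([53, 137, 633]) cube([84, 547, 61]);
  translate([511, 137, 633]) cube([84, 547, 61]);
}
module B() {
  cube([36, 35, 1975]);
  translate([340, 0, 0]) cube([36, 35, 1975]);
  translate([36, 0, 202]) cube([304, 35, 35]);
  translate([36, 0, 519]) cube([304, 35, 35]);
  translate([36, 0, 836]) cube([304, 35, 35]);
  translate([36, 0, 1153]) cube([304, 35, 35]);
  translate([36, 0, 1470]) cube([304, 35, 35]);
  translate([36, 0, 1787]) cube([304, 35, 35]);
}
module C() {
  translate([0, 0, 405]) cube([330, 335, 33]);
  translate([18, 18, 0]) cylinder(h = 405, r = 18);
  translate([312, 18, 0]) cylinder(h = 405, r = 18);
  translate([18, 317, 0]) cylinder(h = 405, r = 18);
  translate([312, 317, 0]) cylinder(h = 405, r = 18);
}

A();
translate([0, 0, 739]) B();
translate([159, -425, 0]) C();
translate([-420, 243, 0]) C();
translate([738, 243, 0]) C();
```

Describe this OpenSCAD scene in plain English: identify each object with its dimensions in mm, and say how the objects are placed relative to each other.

A is a rectangular dining table. The top is 648×821×45 mm with its upper surface at z = 739 mm. It stands on four 84×84 mm square legs, each inset 53 mm from the nearest pair of top edges, running from the floor to the underside of the top. Four apron rails, 84 mm thick and 61 mm tall, run between adjacent legs with their top edges flush with the underside of the top and their outer faces flush with the legs' outer faces.

B is a wooden ladder with two side rails of 36×35 mm section and 1975 mm height, set 376 mm apart overall. Between them run 6 rectangular rungs (35 mm deep, 35 mm thick), front faces flush with the rails' −y face. The bottom of the first rung is 202 mm above the floor and each subsequent rung is 317 mm higher than the one below.

C is a simple wooden stool: a rectangular seat 330 mm (x) by 335 mm (y), 33 mm thick, top face at z = 438 mm, on four round legs, each 36 mm in diameter. The legs rest on z = 0, each leg's axis is inset half a diameter from the nearest pair of seat edges (so the leg's bounding box is flush with the corner).

The ladder is on top of the table. Three stools sit around the table at the −y, −x, +x sides.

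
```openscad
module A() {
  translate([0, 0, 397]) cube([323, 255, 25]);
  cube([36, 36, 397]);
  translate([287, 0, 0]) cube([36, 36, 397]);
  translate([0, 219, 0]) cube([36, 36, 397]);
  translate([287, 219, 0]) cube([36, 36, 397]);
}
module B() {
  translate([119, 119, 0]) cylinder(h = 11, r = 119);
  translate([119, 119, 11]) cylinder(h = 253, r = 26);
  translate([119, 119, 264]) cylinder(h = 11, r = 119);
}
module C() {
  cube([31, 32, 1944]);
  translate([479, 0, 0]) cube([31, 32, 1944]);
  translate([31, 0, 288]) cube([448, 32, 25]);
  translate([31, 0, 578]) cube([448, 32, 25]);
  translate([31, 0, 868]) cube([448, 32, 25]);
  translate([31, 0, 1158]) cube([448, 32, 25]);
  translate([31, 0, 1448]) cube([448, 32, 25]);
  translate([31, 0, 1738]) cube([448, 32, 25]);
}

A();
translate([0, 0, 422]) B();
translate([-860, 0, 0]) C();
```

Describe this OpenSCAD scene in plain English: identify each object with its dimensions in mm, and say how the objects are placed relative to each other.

A is a four-legged stool. The seat is 323×255 mm, 25 mm thick, top at z = 422 mm. It stands on four square legs, each 36×36 mm in cross-section, from z = 0 to the seat underside, each flush with a corner of the seat.

B is a spool: two coaxial disc flanges of radius 119 mm and thickness 11 mm, joined by a core cylinder of radius 26 mm and height 253 mm. The lower flange rests on z = 0 and the three cylinders share a vertical axis.

C is a wooden ladder with two side rails of 31×32 mm section and 1944 mm height, set 510 mm apart overall. Between them run 6 rectangular rungs (32 mm deep, 25 mm thick), front faces flush with the rails' −y face. The bottom of the first rung is 288 mm above the floor and each subsequent rung is 290 mm higher than the one below.

The spool is on top of the stool. The ladder is on the floor beside the stool on its −x side.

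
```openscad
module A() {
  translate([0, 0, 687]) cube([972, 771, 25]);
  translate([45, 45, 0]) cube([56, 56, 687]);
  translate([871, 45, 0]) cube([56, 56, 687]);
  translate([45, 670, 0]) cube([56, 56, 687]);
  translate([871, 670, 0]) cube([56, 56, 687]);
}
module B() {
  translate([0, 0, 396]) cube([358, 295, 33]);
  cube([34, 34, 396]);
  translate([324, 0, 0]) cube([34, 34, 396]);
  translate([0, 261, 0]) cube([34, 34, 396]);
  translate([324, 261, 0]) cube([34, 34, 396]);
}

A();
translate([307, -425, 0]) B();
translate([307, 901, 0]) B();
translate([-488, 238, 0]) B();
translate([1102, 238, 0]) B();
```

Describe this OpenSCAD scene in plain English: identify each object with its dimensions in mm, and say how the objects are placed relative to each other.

A is a table: top 972 mm (x) × 771 mm (y), 25 mm thick, upper face at z = 712 mm, on four 56×56 mm square legs, each inset 45 mm from the nearest pair of top edges, running from z = 0 to the bottom of the top.

B is a simple wooden stool: a rectangular seat 358 mm (x) by 295 mm (y), 33 mm thick, top face at z = 429 mm, on four square legs, each 34×34 mm in cross-section. The legs rest on z = 0, each flush with a corner of the seat.

Four stools sit around the table at the −y, +y, −x, +x sides.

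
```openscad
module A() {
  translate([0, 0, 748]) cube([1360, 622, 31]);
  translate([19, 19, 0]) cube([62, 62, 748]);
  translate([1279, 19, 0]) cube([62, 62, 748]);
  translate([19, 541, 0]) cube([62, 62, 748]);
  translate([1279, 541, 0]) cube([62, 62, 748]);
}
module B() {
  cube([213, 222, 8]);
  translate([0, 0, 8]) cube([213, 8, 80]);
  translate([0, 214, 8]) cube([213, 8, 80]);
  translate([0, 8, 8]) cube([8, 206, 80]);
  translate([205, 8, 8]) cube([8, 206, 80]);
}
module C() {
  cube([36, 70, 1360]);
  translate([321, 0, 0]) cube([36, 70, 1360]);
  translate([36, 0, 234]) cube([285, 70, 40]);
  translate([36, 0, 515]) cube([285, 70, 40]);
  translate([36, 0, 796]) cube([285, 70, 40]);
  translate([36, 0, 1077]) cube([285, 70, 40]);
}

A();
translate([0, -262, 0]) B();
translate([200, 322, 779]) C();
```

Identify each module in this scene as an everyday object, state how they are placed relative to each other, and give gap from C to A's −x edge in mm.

A is a table. B is an open box. C is a ladder. The open box is on the floor beside the table on its −y side. The ladder is on top of the table. The gap from the ladder to the table's −x edge is 200 mm.

The ladder's min-x is at 200; the table's min-x is 0; gap = 200 mm.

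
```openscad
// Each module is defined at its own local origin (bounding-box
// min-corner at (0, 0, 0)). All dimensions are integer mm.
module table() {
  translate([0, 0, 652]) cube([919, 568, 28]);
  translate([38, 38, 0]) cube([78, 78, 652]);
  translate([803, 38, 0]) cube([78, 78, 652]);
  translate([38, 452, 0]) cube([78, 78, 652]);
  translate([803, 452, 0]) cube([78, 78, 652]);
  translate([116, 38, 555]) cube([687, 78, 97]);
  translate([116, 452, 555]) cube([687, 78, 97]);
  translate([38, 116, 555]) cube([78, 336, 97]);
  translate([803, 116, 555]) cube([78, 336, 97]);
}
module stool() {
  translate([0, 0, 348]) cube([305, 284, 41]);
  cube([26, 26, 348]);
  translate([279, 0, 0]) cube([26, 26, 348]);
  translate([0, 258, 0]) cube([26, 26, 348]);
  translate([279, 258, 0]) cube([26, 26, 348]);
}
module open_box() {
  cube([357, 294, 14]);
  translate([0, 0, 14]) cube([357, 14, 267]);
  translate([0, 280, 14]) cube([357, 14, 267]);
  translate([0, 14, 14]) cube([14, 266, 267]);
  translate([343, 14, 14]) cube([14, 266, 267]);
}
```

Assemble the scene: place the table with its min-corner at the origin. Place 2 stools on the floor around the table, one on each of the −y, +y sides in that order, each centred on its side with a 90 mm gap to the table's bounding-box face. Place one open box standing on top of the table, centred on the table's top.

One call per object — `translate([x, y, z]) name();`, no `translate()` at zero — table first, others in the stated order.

table();
translate([307, -374, 0]) stool();
translate([307, 658, 0]) stool();
translate([281, 137, 680]) open_box();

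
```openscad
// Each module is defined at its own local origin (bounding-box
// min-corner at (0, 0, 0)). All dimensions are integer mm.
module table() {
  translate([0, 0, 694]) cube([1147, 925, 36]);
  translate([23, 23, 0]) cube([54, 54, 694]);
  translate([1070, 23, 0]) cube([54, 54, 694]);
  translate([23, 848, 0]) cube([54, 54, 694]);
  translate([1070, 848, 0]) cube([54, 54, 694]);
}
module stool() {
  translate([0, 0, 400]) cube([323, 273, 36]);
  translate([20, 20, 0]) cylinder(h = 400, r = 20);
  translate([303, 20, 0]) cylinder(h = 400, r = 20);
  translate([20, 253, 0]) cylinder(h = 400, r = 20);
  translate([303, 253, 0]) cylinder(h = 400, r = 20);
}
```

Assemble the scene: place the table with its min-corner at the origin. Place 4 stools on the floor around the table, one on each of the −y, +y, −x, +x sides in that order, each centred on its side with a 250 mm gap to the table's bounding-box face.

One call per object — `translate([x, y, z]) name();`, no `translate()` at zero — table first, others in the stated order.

table();
translate([412, -523, 0]) stool();
translate([412, 1175, 0]) stool();
translate([-573, 326, 0]) stool();
translate([1397, 326, 0]) stool();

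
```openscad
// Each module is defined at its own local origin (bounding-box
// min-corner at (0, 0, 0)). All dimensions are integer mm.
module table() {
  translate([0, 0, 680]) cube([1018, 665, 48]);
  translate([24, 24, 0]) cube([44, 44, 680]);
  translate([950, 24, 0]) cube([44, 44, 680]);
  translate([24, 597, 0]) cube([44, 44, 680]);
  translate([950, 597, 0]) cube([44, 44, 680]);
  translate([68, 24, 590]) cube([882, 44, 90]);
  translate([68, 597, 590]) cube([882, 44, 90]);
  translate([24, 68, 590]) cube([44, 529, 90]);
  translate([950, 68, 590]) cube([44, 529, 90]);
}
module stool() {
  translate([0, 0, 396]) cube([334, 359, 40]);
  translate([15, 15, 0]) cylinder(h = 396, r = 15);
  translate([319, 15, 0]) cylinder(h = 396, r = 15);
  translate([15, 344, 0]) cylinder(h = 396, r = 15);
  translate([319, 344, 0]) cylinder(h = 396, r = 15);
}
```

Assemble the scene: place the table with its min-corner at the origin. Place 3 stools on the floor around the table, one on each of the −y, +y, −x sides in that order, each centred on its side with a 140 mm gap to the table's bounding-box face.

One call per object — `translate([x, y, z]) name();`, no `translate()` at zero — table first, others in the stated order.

table();
translate([342, -499, 0]) stool();
translate([342, 805, 0]) stool();
translate([-474, 153, 0]) stool();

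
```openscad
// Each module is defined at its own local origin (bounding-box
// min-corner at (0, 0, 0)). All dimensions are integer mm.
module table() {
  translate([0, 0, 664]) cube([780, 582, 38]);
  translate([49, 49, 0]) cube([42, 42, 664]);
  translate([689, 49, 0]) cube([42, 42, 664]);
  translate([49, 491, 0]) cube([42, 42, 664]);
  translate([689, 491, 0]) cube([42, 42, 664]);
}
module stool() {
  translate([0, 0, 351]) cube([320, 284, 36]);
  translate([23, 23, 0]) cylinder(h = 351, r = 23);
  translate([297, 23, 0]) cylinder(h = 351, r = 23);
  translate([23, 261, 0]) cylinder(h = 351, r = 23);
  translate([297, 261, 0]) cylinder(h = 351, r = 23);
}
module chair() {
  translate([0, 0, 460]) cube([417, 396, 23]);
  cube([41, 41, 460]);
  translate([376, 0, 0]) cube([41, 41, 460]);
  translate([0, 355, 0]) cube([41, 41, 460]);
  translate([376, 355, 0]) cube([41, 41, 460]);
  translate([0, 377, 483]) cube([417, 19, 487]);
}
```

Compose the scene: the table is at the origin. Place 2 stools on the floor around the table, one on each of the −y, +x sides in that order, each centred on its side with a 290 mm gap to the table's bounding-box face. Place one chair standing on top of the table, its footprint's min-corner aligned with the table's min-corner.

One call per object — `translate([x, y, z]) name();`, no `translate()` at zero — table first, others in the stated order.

table();
translate([230, -574, 0]) stool();
translate([1070, 149, 0]) stool();
translate([0, 0, 702]) chair();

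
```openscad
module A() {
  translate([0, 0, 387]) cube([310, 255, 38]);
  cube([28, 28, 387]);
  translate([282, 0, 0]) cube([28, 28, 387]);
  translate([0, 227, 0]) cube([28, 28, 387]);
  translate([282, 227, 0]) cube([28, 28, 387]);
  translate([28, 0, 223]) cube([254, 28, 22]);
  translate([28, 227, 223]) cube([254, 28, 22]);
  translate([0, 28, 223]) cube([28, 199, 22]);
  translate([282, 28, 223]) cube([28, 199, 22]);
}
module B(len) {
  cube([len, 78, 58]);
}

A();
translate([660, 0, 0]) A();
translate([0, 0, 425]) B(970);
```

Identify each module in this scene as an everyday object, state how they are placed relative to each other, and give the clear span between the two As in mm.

Second stool starts at x = 660; first ends at x = 310; clear span = 660 − 310 = 350 mm.

A is a stool. B is a beam. A beam spans the tops of two stools. The clear span between the two stools is 350 mm.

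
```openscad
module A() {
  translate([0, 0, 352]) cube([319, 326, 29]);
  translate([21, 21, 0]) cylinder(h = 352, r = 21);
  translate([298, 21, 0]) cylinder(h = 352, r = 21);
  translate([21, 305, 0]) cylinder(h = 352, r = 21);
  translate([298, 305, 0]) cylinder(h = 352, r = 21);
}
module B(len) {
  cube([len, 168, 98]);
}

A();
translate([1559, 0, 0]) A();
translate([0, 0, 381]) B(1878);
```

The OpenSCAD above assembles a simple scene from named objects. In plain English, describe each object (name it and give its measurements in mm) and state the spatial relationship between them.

A is a simple wooden stool: a rectangular seat 319 mm (x) by 326 mm (y), 29 mm thick, top face at z = 381 mm, on four round legs, each 42 mm in diameter. The legs rest on z = 0, each leg's axis is inset half a diameter from the nearest pair of seat edges (so the leg's bounding box is flush with the corner).

B is a rectangular beam 1878 mm long (x), 168 mm deep (y), 98 mm thick (z).

The beam spans the tops of two stools placed 1240 mm apart, resting at z = 381 mm.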